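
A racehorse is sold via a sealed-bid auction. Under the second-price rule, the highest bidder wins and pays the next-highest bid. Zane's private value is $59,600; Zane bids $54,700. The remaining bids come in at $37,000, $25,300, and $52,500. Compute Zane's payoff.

Highest competing bid: $52,500.
Zane's bid $54,700 is the highest overall, so Zane wins and pays the second-highest bid, $52,500.
Payoff = value − price = $59,600 − $52,500 = $7,100.

Zane's payoff: $7,100.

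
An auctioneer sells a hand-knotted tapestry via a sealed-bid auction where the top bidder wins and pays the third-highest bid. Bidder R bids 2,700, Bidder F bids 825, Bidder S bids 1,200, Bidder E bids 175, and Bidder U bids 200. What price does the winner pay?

Ordered from highest: Bidder R 2,700, then Bidder S 1,200, then Bidder F 825, then Bidder U 200, then Bidder E 175.
Bidder R is the highest bidder, so Bidder R wins.
Under the third-price rule, the price is the third-highest bid: 825.

The winner pays 825.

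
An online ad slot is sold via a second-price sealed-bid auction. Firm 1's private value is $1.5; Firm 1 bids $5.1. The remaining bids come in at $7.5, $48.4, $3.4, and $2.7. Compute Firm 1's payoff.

$0.0

Highest competing bid: $48.4.
Firm 1's bid $5.1 is not the highest, so Firm 1 loses, pays nothing, and earns zero payoff.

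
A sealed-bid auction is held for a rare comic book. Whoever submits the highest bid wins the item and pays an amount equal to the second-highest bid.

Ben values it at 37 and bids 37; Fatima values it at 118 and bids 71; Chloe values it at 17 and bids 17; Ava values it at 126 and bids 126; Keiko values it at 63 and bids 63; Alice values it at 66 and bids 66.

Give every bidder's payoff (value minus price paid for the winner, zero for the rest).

Ordered from highest: Ava 126; Fatima 71; Alice 66; Keiko 63; Ben 37; Chloe 17.
Ava has the top bid and wins; the price is the second-highest bid, 71.
Ava's payoff = 126 − 71 = 55. All other bidders lose, so their payoff is 0.

Ben 0, Fatima 0, Chloe 0, Ava 55, Keiko 0, Alice 0.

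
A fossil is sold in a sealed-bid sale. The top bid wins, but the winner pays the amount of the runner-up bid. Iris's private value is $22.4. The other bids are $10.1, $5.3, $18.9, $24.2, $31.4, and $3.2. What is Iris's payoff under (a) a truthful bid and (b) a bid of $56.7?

The highest competing bid is $31.4.
Bidding truthfully at $22.4: the top bid is $31.4 (a rival), so Iris loses. Payoff = $0.0.
Bidding $56.7: Iris has the top bid, wins, and pays the second-highest bid $31.4. Payoff = $22.4 − $31.4 = -$9.0.

Truthful: $0.0; alternative: -$9.0.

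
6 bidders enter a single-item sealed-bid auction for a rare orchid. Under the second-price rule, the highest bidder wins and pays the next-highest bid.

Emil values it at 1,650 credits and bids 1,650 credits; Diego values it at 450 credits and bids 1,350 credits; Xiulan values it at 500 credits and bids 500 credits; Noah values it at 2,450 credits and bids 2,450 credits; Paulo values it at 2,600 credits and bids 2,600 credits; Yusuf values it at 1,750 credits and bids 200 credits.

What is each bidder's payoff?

Ranking the bids: Paulo 2,600 credits; Noah 2,450 credits; Emil 1,650 credits; Diego 1,350 credits; Xiulan 500 credits; Yusuf 200 credits.
Paulo has the top bid and wins; the price is the second-highest bid, 2,450 credits.
Paulo's payoff = 2,600 credits − 2,450 credits = 150 credits. All other bidders lose, so their payoff is 0.

Payoffs: Emil 0 credits, Diego 0 credits, Xiulan 0 credits, Noah 0 credits, Paulo 150 credits, Yusuf 0 credits.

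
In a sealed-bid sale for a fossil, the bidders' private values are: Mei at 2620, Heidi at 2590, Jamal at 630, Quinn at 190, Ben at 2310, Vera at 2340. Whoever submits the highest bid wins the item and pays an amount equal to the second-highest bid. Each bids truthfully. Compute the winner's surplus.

Sorted high to low: Mei 2620, then Heidi 2590, then Vera 2340, then Ben 2310, then Jamal 630, then Quinn 190.
Mei wins with the top bid and pays the second-highest, 2590.
Surplus = 2620 − 2590 = 30.

30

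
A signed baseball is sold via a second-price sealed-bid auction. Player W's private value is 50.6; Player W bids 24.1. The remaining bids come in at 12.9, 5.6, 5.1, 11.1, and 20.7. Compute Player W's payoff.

Highest competing bid: 20.7.
Player W's bid 24.1 is the highest overall, so Player W wins and pays the second-highest bid, 20.7.
Payoff = value − price = 50.6 − 20.7 = 29.9.

Payoff = 29.9.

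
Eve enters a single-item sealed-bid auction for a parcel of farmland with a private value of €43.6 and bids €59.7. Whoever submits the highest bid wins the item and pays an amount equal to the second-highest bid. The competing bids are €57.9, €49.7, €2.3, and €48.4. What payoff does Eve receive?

Payoff = -€14.3.

Highest competing bid: €57.9.
Eve's bid €59.7 is the highest overall, so Eve wins and pays the second-highest bid, €57.9.
Payoff = value − price = €43.6 − €57.9 = -€14.3.
Overbidding won the item at a price above value — truthful bidding would have avoided this loss.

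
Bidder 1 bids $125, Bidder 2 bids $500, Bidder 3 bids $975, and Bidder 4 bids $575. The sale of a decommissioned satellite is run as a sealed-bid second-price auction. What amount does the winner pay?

Sorted high to low: Bidder 3 $975, then Bidder 4 $575, then Bidder 2 $500, then Bidder 1 $125.
Bidder 3 has the highest bid, so Bidder 3 wins.
The second-highest bid is $575, so that is what Bidder 3 pays.

The winner pays $575.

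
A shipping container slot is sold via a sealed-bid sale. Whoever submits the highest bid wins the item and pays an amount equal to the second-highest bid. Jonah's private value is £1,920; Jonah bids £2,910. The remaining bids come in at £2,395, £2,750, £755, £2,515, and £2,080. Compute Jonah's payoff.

-£830

Highest competing bid: £2,750.
Jonah's bid £2,910 is the highest overall, so Jonah wins and pays the second-highest bid, £2,750.
Payoff = value − price = £1,920 − £2,750 = -£830.
Overbidding won the item at a price above value — truthful bidding would have avoided this loss.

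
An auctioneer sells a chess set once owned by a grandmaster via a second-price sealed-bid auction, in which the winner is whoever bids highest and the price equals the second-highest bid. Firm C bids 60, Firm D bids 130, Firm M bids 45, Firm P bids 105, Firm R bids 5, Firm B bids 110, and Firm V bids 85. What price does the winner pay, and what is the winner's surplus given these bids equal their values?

Sorted high to low: Firm D 130, then Firm B 110, then Firm P 105, then Firm V 85, then Firm C 60, then Firm M 45, then Firm R 5.
Firm D is the highest bidder, so Firm D wins.
Under the second-price rule, the price is the second-highest bid: 110.
Surplus = 130 − 110 = 20.

The winner pays 110 for a surplus of 20.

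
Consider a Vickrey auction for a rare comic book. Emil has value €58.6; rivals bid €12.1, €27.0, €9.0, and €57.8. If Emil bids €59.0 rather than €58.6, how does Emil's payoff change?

€0.0

The highest competing bid is €57.8.
Bidding truthfully at €58.6: Emil has the top bid, wins, and pays the second-highest bid €57.8. Payoff = €58.6 − €57.8 = €0.8.
Bidding €59.0: Emil has the top bid, wins, and pays the second-highest bid €57.8. Payoff = €58.6 − €57.8 = €0.8.
Change = €0.8 − €0.8 = €0.0.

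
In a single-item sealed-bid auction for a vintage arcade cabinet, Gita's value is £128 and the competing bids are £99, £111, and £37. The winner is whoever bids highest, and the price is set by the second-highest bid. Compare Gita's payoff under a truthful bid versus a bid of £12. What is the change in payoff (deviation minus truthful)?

The highest competing bid is £111.
Bidding truthfully at £128: Gita has the top bid, wins, and pays the second-highest bid £111. Payoff = £128 − £111 = £17.
Bidding £12: the top bid is £111 (a rival), so Gita loses. Payoff = £0.
Change = £0 − £17 = -£17.
Deviating from a truthful bid can only lose payoff in a second-price auction — never gain.

Payoff change: -£17.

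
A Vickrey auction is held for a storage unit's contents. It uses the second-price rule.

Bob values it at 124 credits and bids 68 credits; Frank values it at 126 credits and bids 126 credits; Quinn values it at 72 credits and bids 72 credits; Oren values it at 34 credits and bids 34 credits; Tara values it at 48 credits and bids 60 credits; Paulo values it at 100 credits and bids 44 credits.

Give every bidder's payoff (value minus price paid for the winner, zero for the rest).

Ranking the bids: Frank 126 credits, then Quinn 72 credits, then Bob 68 credits, then Tara 60 credits, then Paulo 44 credits, then Oren 34 credits.
Frank has the top bid and wins; the price is the second-highest bid, 72 credits.
Frank's payoff = 126 credits − 72 credits = 54 credits. All other bidders lose, so their payoff is 0.

Payoffs: Bob 0 credits, Frank 54 credits, Quinn 0 credits, Oren 0 credits, Tara 0 credits, Paulo 0 credits.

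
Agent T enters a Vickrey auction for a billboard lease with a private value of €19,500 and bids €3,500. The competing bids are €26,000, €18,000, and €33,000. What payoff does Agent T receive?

Highest competing bid: €33,000.
Agent T's bid €3,500 is not the highest, so Agent T loses, pays nothing, and earns zero payoff.

Agent T's payoff: €0.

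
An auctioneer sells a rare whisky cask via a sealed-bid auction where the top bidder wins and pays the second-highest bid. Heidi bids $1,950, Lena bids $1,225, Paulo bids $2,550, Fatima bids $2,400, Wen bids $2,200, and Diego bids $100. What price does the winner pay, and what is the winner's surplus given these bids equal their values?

Ordered from highest: Paulo $2,550; Fatima $2,400; Wen $2,200; Heidi $1,950; Lena $1,225; Diego $100.
Paulo is the highest bidder, so Paulo wins.
Under the second-price rule, the price is the second-highest bid: $2,400.
Surplus = $2,550 − $2,400 = $150.

Price $2,400; surplus $150.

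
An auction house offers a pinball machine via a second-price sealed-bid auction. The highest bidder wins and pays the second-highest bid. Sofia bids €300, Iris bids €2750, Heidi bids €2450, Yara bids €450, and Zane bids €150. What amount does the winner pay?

Ranking the bids: Iris €2750; Heidi €2450; Yara €450; Sofia €300; Zane €150.
Iris has the highest bid, so Iris wins.
The second-highest bid is €2450, so that is what Iris pays.

Price paid: €2450.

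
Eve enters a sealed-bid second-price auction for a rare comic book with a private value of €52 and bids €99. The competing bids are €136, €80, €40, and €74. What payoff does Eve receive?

Highest competing bid: €136.
Eve's bid €99 is not the highest, so Eve loses, pays nothing, and earns zero payoff.

Payoff = €0.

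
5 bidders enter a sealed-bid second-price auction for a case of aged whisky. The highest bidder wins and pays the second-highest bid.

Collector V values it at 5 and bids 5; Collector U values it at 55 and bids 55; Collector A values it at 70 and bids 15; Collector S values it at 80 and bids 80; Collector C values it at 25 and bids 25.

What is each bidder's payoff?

Payoffs: Collector V 0, Collector U 0, Collector A 0, Collector S 25, Collector C 0.

Sorted high to low: Collector S 80 > Collector U 55 > Collector C 25 > Collector A 15 > Collector V 5.
Collector S has the top bid and wins; the price is the second-highest bid, 55.
Collector S's payoff = 80 − 55 = 25. All other bidders lose, so their payoff is 0.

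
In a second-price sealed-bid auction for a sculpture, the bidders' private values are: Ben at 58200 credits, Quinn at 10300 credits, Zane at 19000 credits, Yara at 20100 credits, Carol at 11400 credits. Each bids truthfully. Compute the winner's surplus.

Winner's surplus: 38100 credits.

Sorted high to low: Ben 58200 credits; Yara 20100 credits; Zane 19000 credits; Carol 11400 credits; Quinn 10300 credits.
Ben wins with the top bid and pays the second-highest, 20100 credits.
Surplus = 58200 credits − 20100 credits = 38100 credits.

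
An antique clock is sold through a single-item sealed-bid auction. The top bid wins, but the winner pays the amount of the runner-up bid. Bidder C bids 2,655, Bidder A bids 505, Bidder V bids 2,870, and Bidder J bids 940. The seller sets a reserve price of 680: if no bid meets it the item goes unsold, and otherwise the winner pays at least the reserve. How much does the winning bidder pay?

Bids in descending order: Bidder V 2,870, then Bidder C 2,655, then Bidder J 940, then Bidder A 505.
Bidder V has the highest bid, so Bidder V wins.
The second-highest bid is 2,655, which exceeds the reserve, so that sets the price.

Price paid: 2,655.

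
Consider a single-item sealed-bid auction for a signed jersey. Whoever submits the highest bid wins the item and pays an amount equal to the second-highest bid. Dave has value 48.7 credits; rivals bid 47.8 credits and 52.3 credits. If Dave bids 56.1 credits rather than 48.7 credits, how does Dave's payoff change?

The highest competing bid is 52.3 credits.
Bidding truthfully at 48.7 credits: the top bid is 52.3 credits (a rival), so Dave loses. Payoff = 0.0 credits.
Bidding 56.1 credits: Dave has the top bid, wins, and pays the second-highest bid 52.3 credits. Payoff = 48.7 credits − 52.3 credits = -3.6 credits.
Change = -3.6 credits − 0.0 credits = -3.6 credits.

Change in payoff: -3.6 credits.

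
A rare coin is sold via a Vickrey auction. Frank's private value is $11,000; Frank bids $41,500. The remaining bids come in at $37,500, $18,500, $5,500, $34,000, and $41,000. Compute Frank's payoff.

Highest competing bid: $41,000.
Frank's bid $41,500 is the highest overall, so Frank wins and pays the second-highest bid, $41,000.
Payoff = value − price = $11,000 − $41,000 = -$30,000.
Overbidding won the item at a price above value — truthful bidding would have avoided this loss.

Payoff = -$30,000.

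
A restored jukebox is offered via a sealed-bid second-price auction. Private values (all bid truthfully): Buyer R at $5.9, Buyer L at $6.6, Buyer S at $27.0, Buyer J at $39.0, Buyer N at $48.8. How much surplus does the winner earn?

Surplus = $9.8.

Ranking the bids: Buyer N $48.8; Buyer J $39.0; Buyer S $27.0; Buyer L $6.6; Buyer R $5.9.
Buyer N wins with the top bid and pays the second-highest, $39.0.
Surplus = $48.8 − $39.0 = $9.8.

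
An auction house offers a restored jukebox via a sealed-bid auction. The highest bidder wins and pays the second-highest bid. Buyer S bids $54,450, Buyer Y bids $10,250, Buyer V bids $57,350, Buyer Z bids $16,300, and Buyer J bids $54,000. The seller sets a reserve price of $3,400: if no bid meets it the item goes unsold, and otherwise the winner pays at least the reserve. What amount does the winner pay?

Price paid: $54,450.

Sorted high to low: Buyer V $57,350, then Buyer S $54,450, then Buyer J $54,000, then Buyer Z $16,300, then Buyer Y $10,250.
Buyer V has the highest bid, so Buyer V wins.
The second-highest bid is $54,450, which exceeds the reserve, so that sets the price.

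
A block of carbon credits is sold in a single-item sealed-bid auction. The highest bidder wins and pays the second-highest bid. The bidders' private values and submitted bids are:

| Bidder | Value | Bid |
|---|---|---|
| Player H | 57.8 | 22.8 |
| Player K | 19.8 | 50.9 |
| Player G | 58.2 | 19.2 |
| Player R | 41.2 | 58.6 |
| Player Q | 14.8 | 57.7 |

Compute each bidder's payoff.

Ranking the bids: Player R 58.6, then Player Q 57.7, then Player K 50.9, then Player H 22.8, then Player G 19.2.
Player R has the top bid and wins; the price is the second-highest bid, 57.7.
Player R's payoff = 41.2 − 57.7 = -16.5. All other bidders lose, so their payoff is 0.

Payoffs: Player H 0.0, Player K 0.0, Player G 0.0, Player R -16.5, Player Q 0.0.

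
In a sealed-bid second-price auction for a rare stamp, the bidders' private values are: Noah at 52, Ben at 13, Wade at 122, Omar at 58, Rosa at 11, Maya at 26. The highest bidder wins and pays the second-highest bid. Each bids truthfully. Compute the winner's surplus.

64

Ranking the bids: Wade 122, then Omar 58, then Noah 52, then Maya 26, then Ben 13, then Rosa 11.
Wade wins with the top bid and pays the second-highest, 58.
Surplus = 122 − 58 = 64.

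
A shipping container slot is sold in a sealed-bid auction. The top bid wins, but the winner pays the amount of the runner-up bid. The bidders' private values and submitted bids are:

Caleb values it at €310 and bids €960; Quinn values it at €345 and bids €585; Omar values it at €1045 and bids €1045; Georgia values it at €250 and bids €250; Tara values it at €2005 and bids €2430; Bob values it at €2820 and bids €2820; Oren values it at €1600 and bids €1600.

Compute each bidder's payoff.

Sorted high to low: Bob €2820 > Tara €2430 > Oren €1600 > Omar €1045 > Caleb €960 > Quinn €585 > Georgia €250.
Bob has the top bid and wins; the price is the second-highest bid, €2430.
Bob's payoff = €2820 − €2430 = €390. All other bidders lose, so their payoff is 0.

Payoffs: Caleb €0, Quinn €0, Omar €0, Georgia €0, Tara €0, Bob €390, Oren €0.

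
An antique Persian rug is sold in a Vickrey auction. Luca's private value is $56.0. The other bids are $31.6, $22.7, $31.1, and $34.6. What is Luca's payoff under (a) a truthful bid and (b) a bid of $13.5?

Truthful: $21.4; alternative: $0.0.

The highest competing bid is $34.6.
Bidding truthfully at $56.0: Luca has the top bid, wins, and pays the second-highest bid $34.6. Payoff = $56.0 − $34.6 = $21.4.
Bidding $13.5: the top bid is $34.6 (a rival), so Luca loses. Payoff = $0.0.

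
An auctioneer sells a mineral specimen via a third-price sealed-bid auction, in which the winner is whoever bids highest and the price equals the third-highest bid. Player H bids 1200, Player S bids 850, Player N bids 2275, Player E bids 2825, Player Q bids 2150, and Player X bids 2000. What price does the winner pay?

Bids in descending order: Player E 2825; Player N 2275; Player Q 2150; Player X 2000; Player H 1200; Player S 850.
Player E is the highest bidder, so Player E wins.
Under the third-price rule, the price is the third-highest bid: 2150.

The winner pays 2150.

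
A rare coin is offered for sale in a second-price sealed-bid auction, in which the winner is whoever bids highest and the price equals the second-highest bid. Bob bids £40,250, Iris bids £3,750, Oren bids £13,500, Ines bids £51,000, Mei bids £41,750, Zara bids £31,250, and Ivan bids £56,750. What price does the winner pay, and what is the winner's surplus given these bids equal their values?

Bids in descending order: Ivan £56,750 > Ines £51,000 > Mei £41,750 > Bob £40,250 > Zara £31,250 > Oren £13,500 > Iris £3,750.
Ivan is the highest bidder, so Ivan wins.
Under the second-price rule, the price is the second-highest bid: £51,000.
Surplus = £56,750 − £51,000 = £5,750.

Price £51,000; surplus £5,750.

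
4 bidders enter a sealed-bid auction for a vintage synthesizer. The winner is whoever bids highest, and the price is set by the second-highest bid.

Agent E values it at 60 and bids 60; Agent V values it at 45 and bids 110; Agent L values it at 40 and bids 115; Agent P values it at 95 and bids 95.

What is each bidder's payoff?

Agent E 0, Agent V 0, Agent L -70, Agent P 0.

Bids in descending order: Agent L 115, then Agent V 110, then Agent P 95, then Agent E 60.
Agent L has the top bid and wins; the price is the second-highest bid, 110.
Agent L's payoff = 40 − 110 = -70. All other bidders lose, so their payoff is 0.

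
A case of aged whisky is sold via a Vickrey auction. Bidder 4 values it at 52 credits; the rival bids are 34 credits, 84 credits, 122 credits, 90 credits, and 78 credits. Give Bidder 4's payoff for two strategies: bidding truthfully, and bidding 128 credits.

The highest competing bid is 122 credits.
Bidding truthfully at 52 credits: the top bid is 122 credits (a rival), so Bidder 4 loses. Payoff = 0 credits.
Bidding 128 credits: Bidder 4 has the top bid, wins, and pays the second-highest bid 122 credits. Payoff = 52 credits − 122 credits = -70 credits.

(a) 0 credits  (b) -70 credits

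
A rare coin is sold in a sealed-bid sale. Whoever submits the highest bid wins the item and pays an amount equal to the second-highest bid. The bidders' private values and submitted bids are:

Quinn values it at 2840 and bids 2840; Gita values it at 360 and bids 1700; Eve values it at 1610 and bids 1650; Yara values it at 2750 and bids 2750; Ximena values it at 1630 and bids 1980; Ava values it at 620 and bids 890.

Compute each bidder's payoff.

Sorted high to low: Quinn 2840 > Yara 2750 > Ximena 1980 > Gita 1700 > Eve 1650 > Ava 890.
Quinn has the top bid and wins; the price is the second-highest bid, 2750.
Quinn's payoff = 2840 − 2750 = 90. All other bidders lose, so their payoff is 0.

Payoffs: Quinn 90, Gita 0, Eve 0, Yara 0, Ximena 0, Ava 0.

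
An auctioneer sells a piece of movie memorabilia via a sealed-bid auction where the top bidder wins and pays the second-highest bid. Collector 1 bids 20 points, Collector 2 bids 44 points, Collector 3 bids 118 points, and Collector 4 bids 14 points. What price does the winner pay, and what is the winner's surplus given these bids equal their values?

The winner pays 44 points for a surplus of 74 points.

Ordered from highest: Collector 3 118 points > Collector 2 44 points > Collector 1 20 points > Collector 4 14 points.
Collector 3 is the highest bidder, so Collector 3 wins.
Under the second-price rule, the price is the second-highest bid: 44 points.
Surplus = 118 points − 44 points = 74 points.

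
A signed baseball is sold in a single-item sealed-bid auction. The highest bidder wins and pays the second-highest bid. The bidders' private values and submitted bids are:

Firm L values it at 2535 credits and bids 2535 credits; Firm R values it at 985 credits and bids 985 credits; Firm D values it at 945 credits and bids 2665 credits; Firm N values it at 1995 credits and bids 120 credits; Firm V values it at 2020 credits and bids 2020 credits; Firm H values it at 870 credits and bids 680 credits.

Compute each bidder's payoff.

Ordered from highest: Firm D 2665 credits > Firm L 2535 credits > Firm V 2020 credits > Firm R 985 credits > Firm H 680 credits > Firm N 120 credits.
Firm D has the top bid and wins; the price is the second-highest bid, 2535 credits.
Firm D's payoff = 945 credits − 2535 credits = -1590 credits. All other bidders lose, so their payoff is 0.

Payoffs: Firm L 0 credits, Firm R 0 credits, Firm D -1590 credits, Firm N 0 credits, Firm V 0 credits, Firm H 0 credits.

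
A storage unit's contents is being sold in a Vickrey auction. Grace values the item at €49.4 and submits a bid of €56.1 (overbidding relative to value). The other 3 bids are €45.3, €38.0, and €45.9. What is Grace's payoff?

Grace's payoff: €3.5.

Highest competing bid: €45.9.
Grace's bid €56.1 is the highest overall, so Grace wins and pays the second-highest bid, €45.9.
Payoff = value − price = €49.4 − €45.9 = €3.5.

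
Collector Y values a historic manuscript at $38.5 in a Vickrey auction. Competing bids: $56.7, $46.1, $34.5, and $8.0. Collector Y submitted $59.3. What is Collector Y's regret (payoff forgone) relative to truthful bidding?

Regret: $18.2.

The highest competing bid is $56.7.
Bidding truthfully at $38.5: the top bid is $56.7 (a rival), so Collector Y loses. Payoff = $0.0.
Bidding $59.3: Collector Y has the top bid, wins, and pays the second-highest bid $56.7. Payoff = $38.5 − $56.7 = -$18.2.
Regret = truthful payoff − actual payoff = $0.0 − -$18.2 = $18.2.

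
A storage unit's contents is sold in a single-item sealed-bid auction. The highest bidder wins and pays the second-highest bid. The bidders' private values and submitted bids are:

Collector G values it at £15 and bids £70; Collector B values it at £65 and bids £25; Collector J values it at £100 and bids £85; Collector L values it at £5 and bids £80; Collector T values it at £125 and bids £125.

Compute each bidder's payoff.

Collector G £0, Collector B £0, Collector J £0, Collector L £0, Collector T £40.

Ranking the bids: Collector T £125, then Collector J £85, then Collector L £80, then Collector G £70, then Collector B £25.
Collector T has the top bid and wins; the price is the second-highest bid, £85.
Collector T's payoff = £125 − £85 = £40. All other bidders lose, so their payoff is 0.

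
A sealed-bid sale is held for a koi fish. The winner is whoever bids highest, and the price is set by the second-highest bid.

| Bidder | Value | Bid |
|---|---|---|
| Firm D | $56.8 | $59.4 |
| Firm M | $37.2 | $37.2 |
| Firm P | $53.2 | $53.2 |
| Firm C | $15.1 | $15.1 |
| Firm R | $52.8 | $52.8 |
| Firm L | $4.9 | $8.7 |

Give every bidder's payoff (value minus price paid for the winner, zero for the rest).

Payoffs: Firm D $3.6, Firm M $0.0, Firm P $0.0, Firm C $0.0, Firm R $0.0, Firm L $0.0.

Ranking the bids: Firm D $59.4 > Firm P $53.2 > Firm R $52.8 > Firm M $37.2 > Firm C $15.1 > Firm L $8.7.
Firm D has the top bid and wins; the price is the second-highest bid, $53.2.
Firm D's payoff = $56.8 − $53.2 = $3.6. All other bidders lose, so their payoff is 0.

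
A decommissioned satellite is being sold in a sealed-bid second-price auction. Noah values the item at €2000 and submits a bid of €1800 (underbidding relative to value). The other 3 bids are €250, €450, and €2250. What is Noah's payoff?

Payoff = €0.

Highest competing bid: €2250.
Noah's bid €1800 is not the highest, so Noah loses, pays nothing, and earns zero payoff.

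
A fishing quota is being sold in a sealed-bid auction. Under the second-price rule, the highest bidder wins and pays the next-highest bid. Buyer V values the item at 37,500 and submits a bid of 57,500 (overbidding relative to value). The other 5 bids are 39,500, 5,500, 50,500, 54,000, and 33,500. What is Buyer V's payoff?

Buyer V's payoff: -16,500.

Highest competing bid: 54,000.
Buyer V's bid 57,500 is the highest overall, so Buyer V wins and pays the second-highest bid, 54,000.
Payoff = value − price = 37,500 − 54,000 = -16,500.
Overbidding won the item at a price above value — truthful bidding would have avoided this loss.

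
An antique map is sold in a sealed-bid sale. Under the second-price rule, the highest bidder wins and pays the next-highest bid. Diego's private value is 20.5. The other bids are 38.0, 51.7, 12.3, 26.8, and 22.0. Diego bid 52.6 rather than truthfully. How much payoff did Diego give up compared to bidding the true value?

The highest competing bid is 51.7.
Bidding truthfully at 20.5: the top bid is 51.7 (a rival), so Diego loses. Payoff = 0.0.
Bidding 52.6: Diego has the top bid, wins, and pays the second-highest bid 51.7. Payoff = 20.5 − 51.7 = -31.2.
Regret = truthful payoff − actual payoff = 0.0 − -31.2 = 31.2.

Payoff forgone: 31.2.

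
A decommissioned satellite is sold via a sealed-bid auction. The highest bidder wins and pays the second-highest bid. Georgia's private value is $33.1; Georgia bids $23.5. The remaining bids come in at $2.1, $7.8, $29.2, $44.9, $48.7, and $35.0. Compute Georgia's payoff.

Highest competing bid: $48.7.
Georgia's bid $23.5 is not the highest, so Georgia loses, pays nothing, and earns zero payoff.

Payoff = $0.0.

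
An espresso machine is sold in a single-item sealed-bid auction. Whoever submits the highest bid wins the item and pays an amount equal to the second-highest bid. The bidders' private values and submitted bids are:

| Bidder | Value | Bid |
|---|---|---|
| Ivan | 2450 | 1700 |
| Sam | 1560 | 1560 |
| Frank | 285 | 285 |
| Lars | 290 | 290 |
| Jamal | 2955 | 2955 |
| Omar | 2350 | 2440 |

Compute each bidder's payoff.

Ranking the bids: Jamal 2955; Omar 2440; Ivan 1700; Sam 1560; Lars 290; Frank 285.
Jamal has the top bid and wins; the price is the second-highest bid, 2440.
Jamal's payoff = 2955 − 2440 = 515. All other bidders lose, so their payoff is 0.

Ivan 0, Sam 0, Frank 0, Lars 0, Jamal 515, Omar 0.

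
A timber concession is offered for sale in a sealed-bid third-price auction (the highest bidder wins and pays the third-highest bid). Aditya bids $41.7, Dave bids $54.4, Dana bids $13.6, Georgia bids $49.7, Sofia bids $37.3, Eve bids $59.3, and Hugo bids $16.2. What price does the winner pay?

Price paid: $49.7.

Ranking the bids: Eve $59.3; Dave $54.4; Georgia $49.7; Aditya $41.7; Sofia $37.3; Hugo $16.2; Dana $13.6.
Eve is the highest bidder, so Eve wins.
Under the third-price rule, the price is the third-highest bid: $49.7.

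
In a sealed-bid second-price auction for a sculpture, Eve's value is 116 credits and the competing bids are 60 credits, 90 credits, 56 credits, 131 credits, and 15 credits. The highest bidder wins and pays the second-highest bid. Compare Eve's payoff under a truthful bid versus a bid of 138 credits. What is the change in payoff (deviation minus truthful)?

-15 credits

The highest competing bid is 131 credits.
Bidding truthfully at 116 credits: the top bid is 131 credits (a rival), so Eve loses. Payoff = 0 credits.
Bidding 138 credits: Eve has the top bid, wins, and pays the second-highest bid 131 credits. Payoff = 116 credits − 131 credits = -15 credits.
Change = -15 credits − 0 credits = -15 credits.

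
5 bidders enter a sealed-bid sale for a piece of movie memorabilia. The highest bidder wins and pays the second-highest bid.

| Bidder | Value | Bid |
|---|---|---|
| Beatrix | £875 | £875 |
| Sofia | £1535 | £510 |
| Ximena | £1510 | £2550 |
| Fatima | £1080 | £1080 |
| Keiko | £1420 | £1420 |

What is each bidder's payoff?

Beatrix £0, Sofia £0, Ximena £90, Fatima £0, Keiko £0.

Bids in descending order: Ximena £2550, then Keiko £1420, then Fatima £1080, then Beatrix £875, then Sofia £510.
Ximena has the top bid and wins; the price is the second-highest bid, £1420.
Ximena's payoff = £1510 − £1420 = £90. All other bidders lose, so their payoff is 0.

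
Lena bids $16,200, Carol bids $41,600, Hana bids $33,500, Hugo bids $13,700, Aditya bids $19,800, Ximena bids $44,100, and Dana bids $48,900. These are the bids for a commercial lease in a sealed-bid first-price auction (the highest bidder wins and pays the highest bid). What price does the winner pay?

Price paid: $48,900.

Bids in descending order: Dana $48,900; Ximena $44,100; Carol $41,600; Hana $33,500; Aditya $19,800; Lena $16,200; Hugo $13,700.
Dana is the highest bidder, so Dana wins.
Under the first-price rule, the price is the highest bid: $48,900.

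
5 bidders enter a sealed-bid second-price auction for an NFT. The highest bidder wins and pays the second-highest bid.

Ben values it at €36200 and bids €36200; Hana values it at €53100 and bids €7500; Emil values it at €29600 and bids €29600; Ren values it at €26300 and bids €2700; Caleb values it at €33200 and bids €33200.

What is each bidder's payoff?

Ordered from highest: Ben €36200; Caleb €33200; Emil €29600; Hana €7500; Ren €2700.
Ben has the top bid and wins; the price is the second-highest bid, €33200.
Ben's payoff = €36200 − €33200 = €3000. All other bidders lose, so their payoff is 0.

Ben €3000, Hana €0, Emil €0, Ren €0, Caleb €0.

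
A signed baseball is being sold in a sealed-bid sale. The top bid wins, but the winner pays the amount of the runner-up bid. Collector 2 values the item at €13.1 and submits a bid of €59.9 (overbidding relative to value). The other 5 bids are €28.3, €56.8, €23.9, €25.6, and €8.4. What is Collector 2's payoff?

Highest competing bid: €56.8.
Collector 2's bid €59.9 is the highest overall, so Collector 2 wins and pays the second-highest bid, €56.8.
Payoff = value − price = €13.1 − €56.8 = -€43.7.

Payoff = -€43.7.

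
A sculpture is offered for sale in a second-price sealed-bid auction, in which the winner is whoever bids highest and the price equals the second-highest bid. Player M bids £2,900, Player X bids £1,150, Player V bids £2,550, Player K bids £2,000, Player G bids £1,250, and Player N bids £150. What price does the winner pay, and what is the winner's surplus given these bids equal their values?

Price £2,550; surplus £350.

Sorted high to low: Player M £2,900 > Player V £2,550 > Player K £2,000 > Player G £1,250 > Player X £1,150 > Player N £150.
Player M is the highest bidder, so Player M wins.
Under the second-price rule, the price is the second-highest bid: £2,550.
Surplus = £2,900 − £2,550 = £350.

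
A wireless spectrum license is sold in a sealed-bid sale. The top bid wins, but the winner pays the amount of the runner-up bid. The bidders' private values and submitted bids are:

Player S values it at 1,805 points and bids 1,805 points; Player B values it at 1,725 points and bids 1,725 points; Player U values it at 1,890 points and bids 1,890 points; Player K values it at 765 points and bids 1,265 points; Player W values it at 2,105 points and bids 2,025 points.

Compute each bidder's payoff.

Payoffs: Player S 0 points, Player B 0 points, Player U 0 points, Player K 0 points, Player W 215 points.

Ordered from highest: Player W 2,025 points > Player U 1,890 points > Player S 1,805 points > Player B 1,725 points > Player K 1,265 points.
Player W has the top bid and wins; the price is the second-highest bid, 1,890 points.
Player W's payoff = 2,105 points − 1,890 points = 215 points. All other bidders lose, so their payoff is 0.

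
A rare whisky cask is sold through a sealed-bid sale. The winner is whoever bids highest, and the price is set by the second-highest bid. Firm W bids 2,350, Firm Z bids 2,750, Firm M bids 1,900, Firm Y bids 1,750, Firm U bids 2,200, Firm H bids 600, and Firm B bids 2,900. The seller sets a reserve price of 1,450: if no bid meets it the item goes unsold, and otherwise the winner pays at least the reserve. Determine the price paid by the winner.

The winner pays 2,750.

Ordered from highest: Firm B 2,900, then Firm Z 2,750, then Firm W 2,350, then Firm U 2,200, then Firm M 1,900, then Firm Y 1,750, then Firm H 600.
Firm B has the highest bid, so Firm B wins.
The second-highest bid is 2,750, which exceeds the reserve, so that sets the price.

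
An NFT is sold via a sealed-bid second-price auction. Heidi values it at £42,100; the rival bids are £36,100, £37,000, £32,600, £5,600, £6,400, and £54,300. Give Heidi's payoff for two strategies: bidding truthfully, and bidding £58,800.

Truthful: £0; alternative: -£12,200.

The highest competing bid is £54,300.
Bidding truthfully at £42,100: the top bid is £54,300 (a rival), so Heidi loses. Payoff = £0.
Bidding £58,800: Heidi has the top bid, wins, and pays the second-highest bid £54,300. Payoff = £42,100 − £54,300 = -£12,200.
This is the dominant-strategy logic: truthful bidding weakly beats any alternative.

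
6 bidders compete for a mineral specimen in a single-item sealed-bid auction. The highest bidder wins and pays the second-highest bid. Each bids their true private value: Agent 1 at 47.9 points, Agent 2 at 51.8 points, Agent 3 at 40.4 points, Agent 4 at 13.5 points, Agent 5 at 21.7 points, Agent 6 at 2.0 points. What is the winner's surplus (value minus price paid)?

Bids in descending order: Agent 2 51.8 points > Agent 1 47.9 points > Agent 3 40.4 points > Agent 5 21.7 points > Agent 4 13.5 points > Agent 6 2.0 points.
Agent 2 wins with the top bid and pays the second-highest, 47.9 points.
Surplus = 51.8 points − 47.9 points = 3.9 points.

Surplus = 3.9 points.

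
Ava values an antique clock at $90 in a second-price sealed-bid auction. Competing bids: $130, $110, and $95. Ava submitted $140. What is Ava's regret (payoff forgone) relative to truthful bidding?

Payoff forgone: $40.

The highest competing bid is $130.
Bidding truthfully at $90: the top bid is $130 (a rival), so Ava loses. Payoff = $0.
Bidding $140: Ava has the top bid, wins, and pays the second-highest bid $130. Payoff = $90 − $130 = -$40.
Regret = truthful payoff − actual payoff = $0 − -$40 = $40.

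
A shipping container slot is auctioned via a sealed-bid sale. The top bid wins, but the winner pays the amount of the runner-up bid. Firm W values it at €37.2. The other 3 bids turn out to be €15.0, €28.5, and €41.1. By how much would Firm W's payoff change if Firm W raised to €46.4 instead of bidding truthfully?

The highest competing bid is €41.1.
Bidding truthfully at €37.2: the top bid is €41.1 (a rival), so Firm W loses. Payoff = €0.0.
Bidding €46.4: Firm W has the top bid, wins, and pays the second-highest bid €41.1. Payoff = €37.2 − €41.1 = -€3.9.
Change = -€3.9 − €0.0 = -€3.9.

-€3.9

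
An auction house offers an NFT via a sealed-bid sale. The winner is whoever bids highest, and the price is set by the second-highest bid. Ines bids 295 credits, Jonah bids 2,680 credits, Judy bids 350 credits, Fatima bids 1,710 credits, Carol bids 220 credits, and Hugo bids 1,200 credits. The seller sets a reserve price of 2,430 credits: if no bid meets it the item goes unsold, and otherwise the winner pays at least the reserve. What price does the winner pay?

Bids in descending order: Jonah 2,680 credits; Fatima 1,710 credits; Hugo 1,200 credits; Judy 350 credits; Ines 295 credits; Carol 220 credits.
Jonah has the highest bid, so Jonah wins.
The second-highest bid is 1,710 credits, but the reserve 2,430 credits is higher, so the price is the reserve.

2,430 credits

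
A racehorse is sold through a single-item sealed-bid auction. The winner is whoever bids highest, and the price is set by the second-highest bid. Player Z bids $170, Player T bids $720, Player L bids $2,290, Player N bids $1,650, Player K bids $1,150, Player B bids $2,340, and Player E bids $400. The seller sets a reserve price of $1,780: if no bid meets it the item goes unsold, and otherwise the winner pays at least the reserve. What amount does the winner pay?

Price paid: $2,290.

Sorted high to low: Player B $2,340, then Player L $2,290, then Player N $1,650, then Player K $1,150, then Player T $720, then Player E $400, then Player Z $170.
Player B has the highest bid, so Player B wins.
The second-highest bid is $2,290, which exceeds the reserve, so that sets the price.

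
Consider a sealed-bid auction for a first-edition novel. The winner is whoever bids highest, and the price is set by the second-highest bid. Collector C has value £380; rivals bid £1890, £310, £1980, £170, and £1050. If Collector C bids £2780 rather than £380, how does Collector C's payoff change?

The highest competing bid is £1980.
Bidding truthfully at £380: the top bid is £1980 (a rival), so Collector C loses. Payoff = £0.
Bidding £2780: Collector C has the top bid, wins, and pays the second-highest bid £1980. Payoff = £380 − £1980 = -£1600.
Change = -£1600 − £0 = -£1600.
Deviating from a truthful bid can only lose payoff in a second-price auction — never gain.

Payoff change: -£1600.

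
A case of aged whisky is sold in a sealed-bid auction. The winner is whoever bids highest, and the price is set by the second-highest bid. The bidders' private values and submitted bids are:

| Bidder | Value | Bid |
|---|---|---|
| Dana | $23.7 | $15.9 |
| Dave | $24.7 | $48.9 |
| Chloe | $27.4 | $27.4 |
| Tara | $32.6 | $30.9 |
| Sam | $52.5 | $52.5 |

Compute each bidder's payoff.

Dana $0.0, Dave $0.0, Chloe $0.0, Tara $0.0, Sam $3.6.

Bids in descending order: Sam $52.5 > Dave $48.9 > Tara $30.9 > Chloe $27.4 > Dana $15.9.
Sam has the top bid and wins; the price is the second-highest bid, $48.9.
Sam's payoff = $52.5 − $48.9 = $3.6. All other bidders lose, so their payoff is 0.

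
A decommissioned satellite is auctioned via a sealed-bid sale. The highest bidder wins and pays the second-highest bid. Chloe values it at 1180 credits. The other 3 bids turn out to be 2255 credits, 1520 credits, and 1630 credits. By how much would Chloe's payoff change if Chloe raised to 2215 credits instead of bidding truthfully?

The highest competing bid is 2255 credits.
Bidding truthfully at 1180 credits: the top bid is 2255 credits (a rival), so Chloe loses. Payoff = 0 credits.
Bidding 2215 credits: the top bid is 2255 credits (a rival), so Chloe loses. Payoff = 0 credits.
Change = 0 credits − 0 credits = 0 credits.

Payoff change: 0 credits.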